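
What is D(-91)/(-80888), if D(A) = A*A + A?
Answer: -4095/40444 ≈ -0.10125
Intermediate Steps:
D(A) = A + A² (D(A) = A² + A = A + A²)
D(-91)/(-80888) = -91*(1 - 91)/(-80888) = -91*(-90)*(-1/80888) = 8190*(-1/80888) = -4095/40444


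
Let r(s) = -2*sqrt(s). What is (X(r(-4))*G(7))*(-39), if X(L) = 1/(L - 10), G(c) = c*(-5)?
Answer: -6825/58 + 1365*I/29 ≈ -117.67 + 47.069*I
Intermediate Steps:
G(c) = -5*c
X(L) = 1/(-10 + L)
(X(r(-4))*G(7))*(-39) = ((-5*7)/(-10 - 4*I))*(-39) = (-35/(-10 - 4*I))*(-39) = (((-10 + 4*I)/116)*(-35))*(-39) = -35*(-10 + 4*I)/116*(-39) = 1365*(-10 + 4*I)/116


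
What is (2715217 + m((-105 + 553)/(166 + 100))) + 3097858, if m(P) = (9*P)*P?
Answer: 2098529291/361 ≈ 5.8131e+6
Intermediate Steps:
m(P) = 9*P**2
(2715217 + m((-105 + 553)/(166 + 100))) + 3097858 = (2715217 + 9*((-105 + 553)/(166 + 100))**2) + 3097858 = (2715217 + 9*(448/266)**2) + 3097858 = (2715217 + 9*(448*(1/266))**2) + 3097858 = (2715217 + 9*(32/19)**2) + 3097858 = (2715217 + 9*(1024/361)) + 3097858 = (2715217 + 9216/361) + 3097858 = 980202553/361 + 3097858 = 2098529291/361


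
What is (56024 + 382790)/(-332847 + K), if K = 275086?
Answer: -438814/57761 ≈ -7.5971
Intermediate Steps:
(56024 + 382790)/(-332847 + K) = (56024 + 382790)/(-332847 + 275086) = 438814/(-57761) = 438814*(-1/57761) = -438814/57761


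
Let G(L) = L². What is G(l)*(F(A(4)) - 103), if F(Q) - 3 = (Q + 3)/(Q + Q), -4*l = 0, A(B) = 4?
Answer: 0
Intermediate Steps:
l = 0 (l = -¼*0 = 0)
F(Q) = 3 + (3 + Q)/(2*Q) (F(Q) = 3 + (Q + 3)/(Q + Q) = 3 + (3 + Q)/((2*Q)) = 3 + (3 + Q)*(1/(2*Q)) = 3 + (3 + Q)/(2*Q))
G(l)*(F(A(4)) - 103) = 0²*((½)*(3 + 7*4)/4 - 103) = 0*((½)*(¼)*(3 + 28) - 103) = 0*((½)*(¼)*31 - 103) = 0*(31/8 - 103) = 0*(-793/8) = 0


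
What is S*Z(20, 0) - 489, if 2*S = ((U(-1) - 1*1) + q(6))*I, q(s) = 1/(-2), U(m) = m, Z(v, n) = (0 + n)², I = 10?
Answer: -489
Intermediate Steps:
Z(v, n) = n²
q(s) = -½
S = -25/2 (S = (((-1 - 1*1) - ½)*10)/2 = (((-1 - 1) - ½)*10)/2 = ((-2 - ½)*10)/2 = (-5/2*10)/2 = (½)*(-25) = -25/2 ≈ -12.500)
S*Z(20, 0) - 489 = -25/2*0² - 489 = -25/2*0 - 489 = 0 - 489 = -489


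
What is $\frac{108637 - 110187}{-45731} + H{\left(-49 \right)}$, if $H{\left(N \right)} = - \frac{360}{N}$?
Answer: $\frac{2362730}{320117} \approx 7.3808$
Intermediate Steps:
$\frac{108637 - 110187}{-45731} + H{\left(-49 \right)} = \frac{108637 - 110187}{-45731} - \frac{360}{-49} = \left(-1550\right) \left(- \frac{1}{45731}\right) - - \frac{360}{49} = \frac{1550}{45731} + \frac{360}{49} = \frac{2362730}{320117}$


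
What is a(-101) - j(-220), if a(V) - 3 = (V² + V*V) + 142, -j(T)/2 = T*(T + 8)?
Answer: 113827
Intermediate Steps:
j(T) = -2*T*(8 + T) (j(T) = -2*T*(T + 8) = -2*T*(8 + T))
a(V) = 145 + 2*V² (a(V) = 3 + ((V² + V*V) + 142) = 3 + ((V² + V²) + 142) = 3 + (2*V² + 142) = 3 + (142 + 2*V²) = 145 + 2*V²)
a(-101) - j(-220) = (145 + 2*(-101)²) - (-2)*(-220)*(8 - 220) = (145 + 2*10201) - (-2)*(-220)*(-212) = (145 + 20402) - 1*(-93280) = 20547 + 93280 = 113827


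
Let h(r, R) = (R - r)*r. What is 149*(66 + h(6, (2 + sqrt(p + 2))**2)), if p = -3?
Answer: 7152 + 3576*I ≈ 7152.0 + 3576.0*I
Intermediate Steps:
h(r, R) = r*(R - r)
149*(66 + h(6, (2 + sqrt(p + 2))**2)) = 149*(66 + 6*((2 + sqrt(-3 + 2))**2 - 1*6)) = 149*(66 + 6*((2 + sqrt(-1))**2 - 6)) = 149*(66 + 6*((2 + I)**2 - 6)) = 149*(66 + 6*(-6 + (2 + I)**2)) = 149*(66 + (-36 + 6*(2 + I)**2)) = 149*(30 + 6*(2 + I)**2) = 4470 + 894*(2 + I)**2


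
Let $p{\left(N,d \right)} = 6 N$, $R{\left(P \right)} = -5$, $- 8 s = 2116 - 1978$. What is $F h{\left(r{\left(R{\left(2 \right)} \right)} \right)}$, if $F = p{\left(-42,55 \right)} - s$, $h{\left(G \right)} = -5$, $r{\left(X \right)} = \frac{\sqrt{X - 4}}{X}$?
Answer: $\frac{4695}{4} \approx 1173.8$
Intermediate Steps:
$s = - \frac{69}{4}$ ($s = - \frac{2116 - 1978}{8} = \left(- \frac{1}{8}\right) 138 = - \frac{69}{4} \approx -17.25$)
$r{\left(X \right)} = \frac{\sqrt{-4 + X}}{X}$
$F = - \frac{939}{4}$ ($F = 6 \left(-42\right) - - \frac{69}{4} = -252 + \frac{69}{4} = - \frac{939}{4} \approx -234.75$)
$F h{\left(r{\left(R{\left(2 \right)} \right)} \right)} = \left(- \frac{939}{4}\right) \left(-5\right) = \frac{4695}{4}$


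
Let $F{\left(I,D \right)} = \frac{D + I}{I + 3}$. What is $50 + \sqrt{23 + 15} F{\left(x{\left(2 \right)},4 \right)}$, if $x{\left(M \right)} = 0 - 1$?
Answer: $50 + \frac{3 \sqrt{38}}{2} \approx 59.247$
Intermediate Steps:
$x{\left(M \right)} = -1$ ($x{\left(M \right)} = 0 - 1 = -1$)
$F{\left(I,D \right)} = \frac{D + I}{3 + I}$
$50 + \sqrt{23 + 15} F{\left(x{\left(2 \right)},4 \right)} = 50 + \sqrt{23 + 15} \frac{4 - 1}{3 - 1} = 50 + \sqrt{38} \cdot \frac{1}{2} \cdot 3 = 50 + \sqrt{38} \cdot \frac{3}{2} = 50 + \frac{3 \sqrt{38}}{2}$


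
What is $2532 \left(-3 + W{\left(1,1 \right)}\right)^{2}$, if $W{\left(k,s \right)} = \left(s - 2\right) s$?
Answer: $40512$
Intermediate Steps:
$W{\left(k,s \right)} = s \left(-2 + s\right)$ ($W{\left(k,s \right)} = \left(-2 + s\right) s = s \left(-2 + s\right)$)
$2532 \left(-3 + W{\left(1,1 \right)}\right)^{2} = 2532 \left(-3 + 1 \left(-2 + 1\right)\right)^{2} = 2532 \left(-3 + 1 \left(-1\right)\right)^{2} = 2532 \left(-3 - 1\right)^{2} = 2532 \left(-4\right)^{2} = 2532 \cdot 16 = 40512$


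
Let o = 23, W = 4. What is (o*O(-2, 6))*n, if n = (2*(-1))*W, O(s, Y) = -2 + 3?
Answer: -184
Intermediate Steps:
O(s, Y) = 1
n = -8 (n = (2*(-1))*4 = -2*4 = -8)
(o*O(-2, 6))*n = (23*1)*(-8) = 23*(-8) = -184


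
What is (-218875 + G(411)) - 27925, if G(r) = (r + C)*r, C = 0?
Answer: -77879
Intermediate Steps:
G(r) = r² (G(r) = (r + 0)*r = r*r = r²)
(-218875 + G(411)) - 27925 = (-218875 + 411²) - 27925 = (-218875 + 168921) - 27925 = -49954 - 27925 = -77879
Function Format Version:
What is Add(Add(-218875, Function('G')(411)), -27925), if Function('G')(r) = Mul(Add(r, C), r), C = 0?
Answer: -77879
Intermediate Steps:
Function('G')(r) = Pow(r, 2) (Function('G')(r) = Mul(Add(r, 0), r) = Mul(r, r) = Pow(r, 2))
Add(Add(-218875, Function('G')(411)), -27925) = Add(Add(-218875, Pow(411, 2)), -27925) = Add(Add(-218875, 168921), -27925) = Add(-49954, -27925) = -77879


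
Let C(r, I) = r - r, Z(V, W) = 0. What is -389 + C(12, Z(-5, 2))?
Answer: -389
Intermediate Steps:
C(r, I) = 0
-389 + C(12, Z(-5, 2)) = -389 + 0 = -389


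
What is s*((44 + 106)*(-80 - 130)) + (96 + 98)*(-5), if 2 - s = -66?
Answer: -2142970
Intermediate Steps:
s = 68 (s = 2 - 1*(-66) = 2 + 66 = 68)
s*((44 + 106)*(-80 - 130)) + (96 + 98)*(-5) = 68*((44 + 106)*(-80 - 130)) + (96 + 98)*(-5) = 68*(150*(-210)) + 194*(-5) = 68*(-31500) - 970 = -2142000 - 970 = -2142970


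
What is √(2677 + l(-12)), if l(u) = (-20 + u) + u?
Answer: √2633 ≈ 51.313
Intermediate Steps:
l(u) = -20 + 2*u
√(2677 + l(-12)) = √(2677 + (-20 + 2*(-12))) = √(2677 + (-20 - 24)) = √(2677 - 44) = √2633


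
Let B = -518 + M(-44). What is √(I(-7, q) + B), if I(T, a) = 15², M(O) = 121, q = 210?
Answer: 2*I*√43 ≈ 13.115*I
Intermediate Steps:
I(T, a) = 225
B = -397 (B = -518 + 121 = -397)
√(I(-7, q) + B) = √(225 - 397) = √(-172) = 2*I*√43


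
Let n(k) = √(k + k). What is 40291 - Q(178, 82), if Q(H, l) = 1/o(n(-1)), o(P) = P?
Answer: 40291 + I*√2/2 ≈ 40291.0 + 0.70711*I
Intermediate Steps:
n(k) = √2*√k (n(k) = √(2*k) = √2*√k)
Q(H, l) = -I*√2/2 (Q(H, l) = 1/(√2*√(-1)) = 1/(√2*I) = 1/(I*√2) = -I*√2/2)
40291 - Q(178, 82) = 40291 - (-1)*I*√2/2 = 40291 + I*√2/2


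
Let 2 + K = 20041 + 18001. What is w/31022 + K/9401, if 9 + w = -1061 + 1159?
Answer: 1180913569/291637822 ≈ 4.0492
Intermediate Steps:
K = 38040 (K = -2 + (20041 + 18001) = -2 + 38042 = 38040)
w = 89 (w = -9 + (-1061 + 1159) = -9 + 98 = 89)
w/31022 + K/9401 = 89/31022 + 38040/9401 = 1180913569/291637822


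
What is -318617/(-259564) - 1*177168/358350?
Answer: 11364994533/15502459900 ≈ 0.73311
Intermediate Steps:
-318617/(-259564) - 1*177168/358350 = -318617*(-1/259564) - 177168*1/358350 = 318617/259564 - 29528/59725 = 11364994533/15502459900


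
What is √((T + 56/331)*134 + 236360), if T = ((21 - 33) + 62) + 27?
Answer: √27028772182/331 ≈ 496.69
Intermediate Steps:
T = 77 (T = (-12 + 62) + 27 = 50 + 27 = 77)
√((T + 56/331)*134 + 236360) = √((77 + 56/331)*134 + 236360) = √((25543/331)*134 + 236360) = √(3422762/331 + 236360) = √(81657922/331) = √27028772182/331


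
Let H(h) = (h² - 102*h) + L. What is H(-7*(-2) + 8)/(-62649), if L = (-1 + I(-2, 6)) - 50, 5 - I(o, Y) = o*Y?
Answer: 598/20883 ≈ 0.028636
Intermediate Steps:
I(o, Y) = 5 - Y*o (I(o, Y) = 5 - o*Y = 5 - Y*o)
L = -34 (L = (-1 + (5 - 1*6*(-2))) - 50 = (-1 + (5 + 12)) - 50 = (-1 + 17) - 50 = 16 - 50 = -34)
H(h) = -34 + h² - 102*h (H(h) = (h² - 102*h) - 34 = -34 + h² - 102*h)
H(-7*(-2) + 8)/(-62649) = (-34 + (-7*(-2) + 8)² - 102*(-7*(-2) + 8))/(-62649) = (-34 + (14 + 8)² - 102*(14 + 8))*(-1/62649) = (-34 + 22² - 102*22)*(-1/62649) = (-34 + 484 - 2244)*(-1/62649) = -1794*(-1/62649) = 598/20883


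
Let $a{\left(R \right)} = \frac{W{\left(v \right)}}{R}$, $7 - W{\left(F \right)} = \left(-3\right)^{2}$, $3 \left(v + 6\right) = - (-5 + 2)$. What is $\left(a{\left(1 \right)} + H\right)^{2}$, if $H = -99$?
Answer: $10201$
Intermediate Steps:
$v = -5$ ($v = -6 + \frac{\left(-1\right) \left(-5 + 2\right)}{3} = -6 + \frac{\left(-1\right) \left(-3\right)}{3} = -6 + \frac{1}{3} \cdot 3 = -6 + 1 = -5$)
$W{\left(F \right)} = -2$ ($W{\left(F \right)} = 7 - \left(-3\right)^{2} = 7 - 9 = -2$)
$a{\left(R \right)} = - \frac{2}{R}$
$\left(a{\left(1 \right)} + H\right)^{2} = \left(- \frac{2}{1} - 99\right)^{2} = \left(\left(-2\right) 1 - 99\right)^{2} = \left(-2 - 99\right)^{2} = \left(-101\right)^{2} = 10201$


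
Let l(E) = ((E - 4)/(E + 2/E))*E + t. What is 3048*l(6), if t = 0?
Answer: 109728/19 ≈ 5775.2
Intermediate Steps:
l(E) = E*(-4 + E)/(E + 2/E) (l(E) = ((E - 4)/(E + 2/E))*E + 0 = ((-4 + E)/(E + 2/E))*E + 0 = E*(-4 + E)/(E + 2/E) + 0 = E*(-4 + E)/(E + 2/E))
3048*l(6) = 3048*(6²*(-4 + 6)/(2 + 6²)) = 3048*(36*2/(2 + 36)) = 3048*(36*2/38) = 3048*(36*(1/38)*2) = 3048*(36/19) = 109728/19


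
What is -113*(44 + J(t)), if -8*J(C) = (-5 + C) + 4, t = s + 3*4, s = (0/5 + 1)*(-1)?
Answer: -19323/4 ≈ -4830.8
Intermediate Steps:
s = -1 (s = (0*(1/5) + 1)*(-1) = (0 + 1)*(-1) = 1*(-1) = -1)
t = 11 (t = -1 + 3*4 = -1 + 12 = 11)
J(C) = 1/8 - C/8 (J(C) = -((-5 + C) + 4)/8 = -(-1 + C)/8 = 1/8 - C/8)
-113*(44 + J(t)) = -113*(44 + (1/8 - 1/8*11)) = -113*(44 + (1/8 - 11/8)) = -113*(44 - 5/4) = -113*171/4 = -19323/4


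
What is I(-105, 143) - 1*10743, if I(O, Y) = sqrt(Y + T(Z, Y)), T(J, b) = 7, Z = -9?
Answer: -10743 + 5*sqrt(6) ≈ -10731.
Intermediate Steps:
I(O, Y) = sqrt(7 + Y) (I(O, Y) = sqrt(Y + 7) = sqrt(7 + Y))
I(-105, 143) - 1*10743 = sqrt(7 + 143) - 1*10743 = sqrt(150) - 10743 = 5*sqrt(6) - 10743 = -10743 + 5*sqrt(6)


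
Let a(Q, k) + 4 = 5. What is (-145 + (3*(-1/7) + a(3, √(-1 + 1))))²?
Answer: 1022121/49 ≈ 20860.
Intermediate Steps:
a(Q, k) = 1 (a(Q, k) = -4 + 5 = 1)
(-145 + (3*(-1/7) + a(3, √(-1 + 1))))² = (-145 + (3*(-1/7) + 1))² = (-145 + (3*(-1*⅐) + 1))² = (-145 + (3*(-⅐) + 1))² = (-145 + (-3/7 + 1))² = (-145 + 4/7)² = (-1011/7)² = 1022121/49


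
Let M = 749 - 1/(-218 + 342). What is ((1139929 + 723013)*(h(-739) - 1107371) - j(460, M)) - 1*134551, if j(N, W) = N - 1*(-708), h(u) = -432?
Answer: -2063772872145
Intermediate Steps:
M = 92875/124 (M = 749 - 1/124 = 92875/124 ≈ 748.99)
j(N, W) = 708 + N (j(N, W) = N + 708 = 708 + N)
((1139929 + 723013)*(h(-739) - 1107371) - j(460, M)) - 1*134551 = ((1139929 + 723013)*(-432 - 1107371) - (708 + 460)) - 1*134551 = (1862942*(-1107803) - 1*1168) - 134551 = (-2063772736426 - 1168) - 134551 = -2063772737594 - 134551 = -2063772872145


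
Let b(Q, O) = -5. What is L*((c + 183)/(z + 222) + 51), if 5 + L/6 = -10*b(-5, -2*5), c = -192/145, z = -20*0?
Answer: 15012297/1073 ≈ 13991.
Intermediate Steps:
z = 0
c = -192/145 (c = -192*1/145 = -192/145 ≈ -1.3241)
L = 270 (L = -30 + 6*(-10*(-5)) = -30 + 6*50 = -30 + 300 = 270)
L*((c + 183)/(z + 222) + 51) = 270*((-192/145 + 183)/(0 + 222) + 51) = 270*((26343/145)/222 + 51) = 270*((26343/145)*(1/222) + 51) = 270*(8781/10730 + 51) = 270*(556011/10730) = 15012297/1073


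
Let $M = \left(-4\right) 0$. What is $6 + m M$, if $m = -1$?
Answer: $6$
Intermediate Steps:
$M = 0$
$6 + m M = 6 - 0 = 6 + 0 = 6$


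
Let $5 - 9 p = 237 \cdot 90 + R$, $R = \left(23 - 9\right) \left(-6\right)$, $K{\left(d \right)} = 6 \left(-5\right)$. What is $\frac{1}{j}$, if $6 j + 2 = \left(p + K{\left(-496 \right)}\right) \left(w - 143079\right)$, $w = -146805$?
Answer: $\frac{9}{1039282451} \approx 8.6598 \cdot 10^{-9}$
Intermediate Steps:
$K{\left(d \right)} = -30$
$R = -84$ ($R = 14 \left(-6\right) = -84$)
$p = - \frac{21241}{9}$ ($p = \frac{5}{9} - \frac{237 \cdot 90 - 84}{9} = \frac{5}{9} - \frac{21330 - 84}{9} = \frac{5}{9} - \frac{7082}{3} = - \frac{21241}{9} \approx -2360.1$)
$j = \frac{1039282451}{9}$ ($j = - \frac{1}{3} + \frac{\left(- \frac{21241}{9} - 30\right) \left(-146805 - 143079\right)}{6} = - \frac{1}{3} + \frac{\left(- \frac{21511}{9}\right) \left(-289884\right)}{6} = - \frac{1}{3} + \frac{1}{6} \cdot \frac{2078564908}{3} = - \frac{1}{3} + \frac{1039282454}{9} = \frac{1039282451}{9} \approx 1.1548 \cdot 10^{8}$)
$\frac{1}{j} = \frac{1}{\frac{1039282451}{9}} = \frac{9}{1039282451}$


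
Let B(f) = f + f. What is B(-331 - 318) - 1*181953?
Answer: -183251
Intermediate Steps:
B(f) = 2*f
B(-331 - 318) - 1*181953 = 2*(-331 - 318) - 1*181953 = 2*(-649) - 181953 = -1298 - 181953 = -183251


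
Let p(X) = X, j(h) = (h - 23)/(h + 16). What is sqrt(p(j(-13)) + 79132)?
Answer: 4*sqrt(4945) ≈ 281.28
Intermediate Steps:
j(h) = (-23 + h)/(16 + h)
sqrt(p(j(-13)) + 79132) = sqrt((-23 - 13)/(16 - 13) + 79132) = sqrt(-36/3 + 79132) = sqrt((1/3)*(-36) + 79132) = sqrt(-12 + 79132) = sqrt(79120) = 4*sqrt(4945)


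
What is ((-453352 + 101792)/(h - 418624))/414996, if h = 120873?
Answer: 87890/30891368499 ≈ 2.8451e-6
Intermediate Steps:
((-453352 + 101792)/(h - 418624))/414996 = ((-453352 + 101792)/(120873 - 418624))/414996 = -351560/(-297751)*(1/414996) = -351560*(-1/297751)*(1/414996) = (351560/297751)*(1/414996) = 87890/30891368499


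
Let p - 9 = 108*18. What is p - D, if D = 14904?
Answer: -12951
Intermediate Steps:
p = 1953 (p = 9 + 108*18 = 9 + 1944 = 1953)
p - D = 1953 - 1*14904 = 1953 - 14904 = -12951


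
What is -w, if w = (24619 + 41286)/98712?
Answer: -65905/98712 ≈ -0.66765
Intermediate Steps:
w = 65905/98712 (w = 65905*(1/98712) = 65905/98712 ≈ 0.66765)
-w = -1*65905/98712 = -65905/98712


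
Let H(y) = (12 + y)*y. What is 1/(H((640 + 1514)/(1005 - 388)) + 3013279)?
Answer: 380689/1147142757163 ≈ 3.3186e-7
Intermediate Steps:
H(y) = y*(12 + y)
1/(H((640 + 1514)/(1005 - 388)) + 3013279) = 1/(((640 + 1514)/(1005 - 388))*(12 + (640 + 1514)/(1005 - 388)) + 3013279) = 1/((2154/617)*(12 + 2154/617) + 3013279) = 1/((2154*(1/617))*(12 + 2154*(1/617)) + 3013279) = 1/(2154*(12 + 2154/617)/617 + 3013279) = 1/((2154/617)*(9558/617) + 3013279) = 1/(20587932/380689 + 3013279) = 1/(1147142757163/380689) = 380689/1147142757163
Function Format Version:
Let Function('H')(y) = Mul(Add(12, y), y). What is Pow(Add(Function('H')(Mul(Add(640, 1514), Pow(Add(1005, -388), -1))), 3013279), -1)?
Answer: Rational(380689, 1147142757163) ≈ 3.3186e-7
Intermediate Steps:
Function('H')(y) = Mul(y, Add(12, y))
Pow(Add(Function('H')(Mul(Add(640, 1514), Pow(Add(1005, -388), -1))), 3013279), -1) = Pow(Add(Mul(Mul(Add(640, 1514), Pow(Add(1005, -388), -1)), Add(12, Mul(Add(640, 1514), Pow(Add(1005, -388), -1)))), 3013279), -1) = Pow(Add(Mul(Mul(2154, Pow(617, -1)), Add(12, Mul(2154, Pow(617, -1)))), 3013279), -1) = Pow(Add(Mul(Mul(2154, Rational(1, 617)), Add(12, Mul(2154, Rational(1, 617)))), 3013279), -1) = Pow(Add(Mul(Rational(2154, 617), Add(12, Rational(2154, 617))), 3013279), -1) = Pow(Add(Mul(Rational(2154, 617), Rational(9558, 617)), 3013279), -1) = Pow(Add(Rational(20587932, 380689), 3013279), -1) = Pow(Rational(1147142757163, 380689), -1) = Rational(380689, 1147142757163)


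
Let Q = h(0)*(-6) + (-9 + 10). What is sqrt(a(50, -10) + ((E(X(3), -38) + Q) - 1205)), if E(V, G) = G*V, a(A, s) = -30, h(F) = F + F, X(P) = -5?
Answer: 6*I*sqrt(29) ≈ 32.311*I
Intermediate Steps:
h(F) = 2*F
Q = 1 (Q = (2*0)*(-6) + (-9 + 10) = 0*(-6) + 1 = 0 + 1 = 1)
sqrt(a(50, -10) + ((E(X(3), -38) + Q) - 1205)) = sqrt(-30 + ((-38*(-5) + 1) - 1205)) = sqrt(-30 + ((190 + 1) - 1205)) = sqrt(-30 + (191 - 1205)) = sqrt(-30 - 1014) = sqrt(-1044) = 6*I*sqrt(29)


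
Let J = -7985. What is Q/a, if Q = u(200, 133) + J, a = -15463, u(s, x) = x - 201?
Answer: 8053/15463 ≈ 0.52079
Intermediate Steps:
u(s, x) = -201 + x
Q = -8053 (Q = (-201 + 133) - 7985 = -68 - 7985 = -8053)
Q/a = -8053/(-15463) = -8053*(-1/15463) = 8053/15463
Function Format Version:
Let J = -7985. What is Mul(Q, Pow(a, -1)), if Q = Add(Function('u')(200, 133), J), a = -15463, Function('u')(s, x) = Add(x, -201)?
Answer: Rational(8053, 15463) ≈ 0.52079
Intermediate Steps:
Function('u')(s, x) = Add(-201, x)
Q = -8053 (Q = Add(Add(-201, 133), -7985) = Add(-68, -7985) = -8053)
Mul(Q, Pow(a, -1)) = Mul(-8053, Pow(-15463, -1)) = Mul(-8053, Rational(-1, 15463)) = Rational(8053, 15463)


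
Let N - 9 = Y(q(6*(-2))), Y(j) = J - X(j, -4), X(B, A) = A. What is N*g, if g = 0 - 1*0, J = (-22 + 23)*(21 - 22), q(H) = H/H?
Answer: 0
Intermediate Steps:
q(H) = 1
J = -1 (J = 1*(-1) = -1)
Y(j) = 3 (Y(j) = -1 - 1*(-4) = -1 + 4 = 3)
g = 0 (g = 0 + 0 = 0)
N = 12 (N = 9 + 3 = 12)
N*g = 12*0 = 0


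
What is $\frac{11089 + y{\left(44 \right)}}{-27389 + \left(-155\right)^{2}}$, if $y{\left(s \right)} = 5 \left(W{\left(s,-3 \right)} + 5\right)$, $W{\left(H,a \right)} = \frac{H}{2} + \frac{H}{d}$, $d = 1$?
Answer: $- \frac{2861}{841} \approx -3.4019$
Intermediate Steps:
$W{\left(H,a \right)} = \frac{3 H}{2}$ ($W{\left(H,a \right)} = \frac{H}{2} + \frac{H}{1} = H \frac{1}{2} + H 1 = \frac{H}{2} + H = \frac{3 H}{2}$)
$y{\left(s \right)} = 25 + \frac{15 s}{2}$ ($y{\left(s \right)} = 5 \left(\frac{3 s}{2} + 5\right) = 5 \left(5 + \frac{3 s}{2}\right) = 25 + \frac{15 s}{2}$)
$\frac{11089 + y{\left(44 \right)}}{-27389 + \left(-155\right)^{2}} = \frac{11089 + \left(25 + \frac{15}{2} \cdot 44\right)}{-27389 + \left(-155\right)^{2}} = \frac{11089 + \left(25 + 330\right)}{-27389 + 24025} = \frac{11089 + 355}{-3364} = 11444 \left(- \frac{1}{3364}\right) = - \frac{2861}{841}$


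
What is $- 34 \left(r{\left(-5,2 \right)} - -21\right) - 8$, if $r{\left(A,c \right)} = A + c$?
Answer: $-620$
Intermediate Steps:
$- 34 \left(r{\left(-5,2 \right)} - -21\right) - 8 = - 34 \left(\left(-5 + 2\right) - -21\right) - 8 = - 34 \left(-3 + 21\right) - 8 = \left(-34\right) 18 - 8 = -612 - 8 = -620$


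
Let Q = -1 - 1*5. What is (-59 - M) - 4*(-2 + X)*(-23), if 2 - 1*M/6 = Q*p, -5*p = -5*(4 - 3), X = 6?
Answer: 261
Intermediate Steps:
p = 1 (p = -(-1)*(4 - 3) = -(-1) = -1/5*(-5) = 1)
Q = -6 (Q = -1 - 5 = -6)
M = 48 (M = 12 - (-36) = 12 - 6*(-6) = 12 + 36 = 48)
(-59 - M) - 4*(-2 + X)*(-23) = (-59 - 1*48) - 4*(-2 + 6)*(-23) = (-59 - 48) - 4*4*(-23) = -107 - 16*(-23) = -107 + 368 = 261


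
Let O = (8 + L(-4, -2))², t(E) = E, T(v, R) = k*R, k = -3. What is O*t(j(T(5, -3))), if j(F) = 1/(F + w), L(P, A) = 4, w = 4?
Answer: 144/13 ≈ 11.077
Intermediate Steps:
T(v, R) = -3*R
j(F) = 1/(4 + F) (j(F) = 1/(F + 4) = 1/(4 + F))
O = 144 (O = (8 + 4)² = 12² = 144)
O*t(j(T(5, -3))) = 144/(4 - 3*(-3)) = 144/(4 + 9) = 144/13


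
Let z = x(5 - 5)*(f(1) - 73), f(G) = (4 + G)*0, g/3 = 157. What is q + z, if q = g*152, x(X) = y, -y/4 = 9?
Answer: 74220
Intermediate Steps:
y = -36 (y = -4*9 = -36)
g = 471 (g = 3*157 = 471)
x(X) = -36
f(G) = 0
q = 71592 (q = 471*152 = 71592)
z = 2628 (z = -36*(0 - 73) = -36*(-73) = 2628)
q + z = 71592 + 2628 = 74220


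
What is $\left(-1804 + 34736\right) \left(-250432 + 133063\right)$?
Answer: $-3865195908$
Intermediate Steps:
$\left(-1804 + 34736\right) \left(-250432 + 133063\right) = 32932 \left(-117369\right) = -3865195908$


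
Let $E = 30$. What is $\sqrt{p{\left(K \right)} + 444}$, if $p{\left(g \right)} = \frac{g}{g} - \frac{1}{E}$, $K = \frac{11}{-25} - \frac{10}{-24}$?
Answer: $\frac{\sqrt{400470}}{30} \approx 21.094$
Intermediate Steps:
$K = - \frac{7}{300}$ ($K = 11 \left(- \frac{1}{25}\right) - - \frac{5}{12} = - \frac{11}{25} + \frac{5}{12} = - \frac{7}{300} \approx -0.023333$)
$p{\left(g \right)} = \frac{29}{30}$ ($p{\left(g \right)} = \frac{g}{g} - \frac{1}{30} = 1 - \frac{1}{30} = \frac{29}{30}$)
$\sqrt{p{\left(K \right)} + 444} = \sqrt{\frac{29}{30} + 444} = \sqrt{\frac{13349}{30}} = \frac{\sqrt{400470}}{30}$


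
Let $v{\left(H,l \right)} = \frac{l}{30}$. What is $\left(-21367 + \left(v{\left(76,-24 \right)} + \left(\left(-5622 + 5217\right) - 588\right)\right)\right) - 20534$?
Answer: $- \frac{214474}{5} \approx -42895.0$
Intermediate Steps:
$v{\left(H,l \right)} = \frac{l}{30}$ ($v{\left(H,l \right)} = l \frac{1}{30} = \frac{l}{30}$)
$\left(-21367 + \left(v{\left(76,-24 \right)} + \left(\left(-5622 + 5217\right) - 588\right)\right)\right) - 20534 = \left(-21367 + \left(\frac{1}{30} \left(-24\right) + \left(\left(-5622 + 5217\right) - 588\right)\right)\right) - 20534 = \left(-21367 - \frac{4969}{5}\right) - 20534 = - \frac{111804}{5} - 20534 = - \frac{214474}{5}$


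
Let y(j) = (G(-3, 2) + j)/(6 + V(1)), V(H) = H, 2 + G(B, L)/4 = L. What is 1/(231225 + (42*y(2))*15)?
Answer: 1/231405 ≈ 4.3214e-6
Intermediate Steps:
G(B, L) = -8 + 4*L
y(j) = j/7 (y(j) = ((-8 + 4*2) + j)/(6 + 1) = ((-8 + 8) + j)/7 = (0 + j)*(⅐) = j*(⅐) = j/7)
1/(231225 + (42*y(2))*15) = 1/(231225 + (42*((⅐)*2))*15) = 1/(231225 + (42*(2/7))*15) = 1/(231225 + 12*15) = 1/(231225 + 180) = 1/231405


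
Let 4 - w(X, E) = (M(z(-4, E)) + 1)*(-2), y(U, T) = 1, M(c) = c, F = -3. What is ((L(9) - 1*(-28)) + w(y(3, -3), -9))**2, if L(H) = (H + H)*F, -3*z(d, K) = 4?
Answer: 4624/9 ≈ 513.78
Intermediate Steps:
z(d, K) = -4/3 (z(d, K) = -1/3*4 = -4/3)
L(H) = -6*H (L(H) = (H + H)*(-3) = (2*H)*(-3) = -6*H)
w(X, E) = 10/3 (w(X, E) = 4 - (-4/3 + 1)*(-2) = 4 - (-1)*(-2)/3 = 4 - 1*2/3 = 4 - 2/3 = 10/3)
((L(9) - 1*(-28)) + w(y(3, -3), -9))**2 = ((-6*9 - 1*(-28)) + 10/3)**2 = ((-54 + 28) + 10/3)**2 = (-26 + 10/3)**2 = (-68/3)**2 = 4624/9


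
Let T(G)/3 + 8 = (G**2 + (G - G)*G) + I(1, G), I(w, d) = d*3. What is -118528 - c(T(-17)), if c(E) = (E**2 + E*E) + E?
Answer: -1071418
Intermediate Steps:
I(w, d) = 3*d
T(G) = -24 + 3*G**2 + 9*G (T(G) = -24 + 3*((G**2 + (G - G)*G) + 3*G) = -24 + 3*((G**2 + 0*G) + 3*G) = -24 + 3*((G**2 + 0) + 3*G) = -24 + 3*(G**2 + 3*G) = -24 + (3*G**2 + 9*G) = -24 + 3*G**2 + 9*G)
c(E) = E + 2*E**2 (c(E) = (E**2 + E**2) + E = 2*E**2 + E = E + 2*E**2)
-118528 - c(T(-17)) = -118528 - (-24 + 3*(-17)**2 + 9*(-17))*(1 + 2*(-24 + 3*(-17)**2 + 9*(-17))) = -118528 - (-24 + 3*289 - 153)*(1 + 2*(-24 + 3*289 - 153)) = -118528 - (-24 + 867 - 153)*(1 + 2*(-24 + 867 - 153)) = -118528 - 690*(1 + 2*690) = -118528 - 690*(1 + 1380) = -118528 - 690*1381 = -118528 - 1*952890 = -118528 - 952890 = -1071418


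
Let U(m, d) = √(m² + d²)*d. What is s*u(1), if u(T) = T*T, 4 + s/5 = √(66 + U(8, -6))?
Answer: -20 + 5*√6 ≈ -7.7525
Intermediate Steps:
U(m, d) = d*√(d² + m²) (U(m, d) = √(d² + m²)*d = d*√(d² + m²))
s = -20 + 5*√6 (s = -20 + 5*√(66 - 6*√((-6)² + 8²)) = -20 + 5*√(66 - 6*√(36 + 64)) = -20 + 5*√(66 - 6*√100) = -20 + 5*√(66 - 6*10) = -20 + 5*√(66 - 60) = -20 + 5*√6 ≈ -7.7525)
u(T) = T²
s*u(1) = (-20 + 5*√6)*1² = (-20 + 5*√6)*1 = -20 + 5*√6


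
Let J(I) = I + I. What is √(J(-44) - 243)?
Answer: I*√331 ≈ 18.193*I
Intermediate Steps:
J(I) = 2*I
√(J(-44) - 243) = √(2*(-44) - 243) = √(-88 - 243) = √(-331) = I*√331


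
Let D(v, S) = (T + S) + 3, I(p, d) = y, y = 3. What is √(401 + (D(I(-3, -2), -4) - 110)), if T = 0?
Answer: √290 ≈ 17.029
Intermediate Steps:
I(p, d) = 3
D(v, S) = 3 + S (D(v, S) = (0 + S) + 3 = S + 3 = 3 + S)
√(401 + (D(I(-3, -2), -4) - 110)) = √(401 + ((3 - 4) - 110)) = √(401 + (-1 - 110)) = √(401 - 111) = √290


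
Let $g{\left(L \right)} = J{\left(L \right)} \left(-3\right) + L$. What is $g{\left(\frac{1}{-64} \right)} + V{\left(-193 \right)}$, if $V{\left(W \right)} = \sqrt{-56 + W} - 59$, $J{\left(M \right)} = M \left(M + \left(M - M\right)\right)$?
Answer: $- \frac{241731}{4096} + i \sqrt{249} \approx -59.016 + 15.78 i$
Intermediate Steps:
$J{\left(M \right)} = M^{2}$ ($J{\left(M \right)} = M \left(M + 0\right) = M M = M^{2}$)
$g{\left(L \right)} = L - 3 L^{2}$ ($g{\left(L \right)} = L^{2} \left(-3\right) + L = - 3 L^{2} + L = L - 3 L^{2}$)
$V{\left(W \right)} = -59 + \sqrt{-56 + W}$ ($V{\left(W \right)} = \sqrt{-56 + W} - 59 = -59 + \sqrt{-56 + W}$)
$g{\left(\frac{1}{-64} \right)} + V{\left(-193 \right)} = \frac{1 - \frac{3}{-64}}{-64} - \left(59 - \sqrt{-56 - 193}\right) = - \frac{1 - - \frac{3}{64}}{64} - \left(59 - \sqrt{-249}\right) = - \frac{1 + \frac{3}{64}}{64} - \left(59 - i \sqrt{249}\right) = \left(- \frac{1}{64}\right) \frac{67}{64} - \left(59 - i \sqrt{249}\right) = - \frac{67}{4096} - \left(59 - i \sqrt{249}\right) = - \frac{241731}{4096} + i \sqrt{249}$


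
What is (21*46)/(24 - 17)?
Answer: 138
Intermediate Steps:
(21*46)/(24 - 17) = 966/7 = 966*(⅐) = 138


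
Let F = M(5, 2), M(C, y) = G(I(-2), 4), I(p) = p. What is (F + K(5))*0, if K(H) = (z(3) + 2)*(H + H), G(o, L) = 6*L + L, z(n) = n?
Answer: 0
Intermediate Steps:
G(o, L) = 7*L
K(H) = 10*H (K(H) = (3 + 2)*(H + H) = 5*(2*H) = 10*H)
M(C, y) = 28 (M(C, y) = 7*4 = 28)
F = 28
(F + K(5))*0 = (28 + 10*5)*0 = (28 + 50)*0 = 78*0 = 0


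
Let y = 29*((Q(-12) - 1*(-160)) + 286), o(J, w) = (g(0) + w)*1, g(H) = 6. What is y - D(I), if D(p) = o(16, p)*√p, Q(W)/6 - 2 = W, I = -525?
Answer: 11194 + 2595*I*√21 ≈ 11194.0 + 11892.0*I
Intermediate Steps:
Q(W) = 12 + 6*W
o(J, w) = 6 + w (o(J, w) = (6 + w)*1 = 6 + w)
D(p) = √p*(6 + p) (D(p) = (6 + p)*√p = √p*(6 + p))
y = 11194 (y = 29*(((12 + 6*(-12)) - 1*(-160)) + 286) = 29*(((12 - 72) + 160) + 286) = 29*((-60 + 160) + 286) = 29*(100 + 286) = 29*386 = 11194)
y - D(I) = 11194 - √(-525)*(6 - 525) = 11194 - 5*I*√21*(-519) = 11194 - (-2595)*I*√21 = 11194 + 2595*I*√21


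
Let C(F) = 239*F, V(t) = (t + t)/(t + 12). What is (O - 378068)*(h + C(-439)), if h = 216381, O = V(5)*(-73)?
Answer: -716452173560/17 ≈ -4.2144e+10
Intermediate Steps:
V(t) = 2*t/(12 + t) (V(t) = (2*t)/(12 + t) = 2*t/(12 + t))
O = -730/17 (O = (2*5/(12 + 5))*(-73) = (2*5/17)*(-73) = (2*5*(1/17))*(-73) = (10/17)*(-73) = -730/17 ≈ -42.941)
(O - 378068)*(h + C(-439)) = (-730/17 - 378068)*(216381 + 239*(-439)) = -6427886*(216381 - 104921)/17 = -6427886/17*111460 = -716452173560/17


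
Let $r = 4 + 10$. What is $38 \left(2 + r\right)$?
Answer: $608$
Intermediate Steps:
$r = 14$
$38 \left(2 + r\right) = 38 \left(2 + 14\right) = 38 \cdot 16 = 608$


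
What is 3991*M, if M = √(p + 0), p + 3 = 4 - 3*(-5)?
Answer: 15964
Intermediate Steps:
p = 16 (p = -3 + (4 - 3*(-5)) = -3 + (4 + 15) = -3 + 19 = 16)
M = 4 (M = √(16 + 0) = √16 = 4)
3991*M = 3991*4 = 15964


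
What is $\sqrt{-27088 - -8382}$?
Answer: $i \sqrt{18706} \approx 136.77 i$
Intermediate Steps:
$\sqrt{-27088 - -8382} = \sqrt{-27088 + \left(-6831 + 15213\right)} = \sqrt{-27088 + 8382} = \sqrt{-18706} = i \sqrt{18706}$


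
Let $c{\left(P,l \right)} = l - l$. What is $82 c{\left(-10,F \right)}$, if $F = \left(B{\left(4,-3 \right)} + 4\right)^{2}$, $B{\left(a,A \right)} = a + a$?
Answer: $0$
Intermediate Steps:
$B{\left(a,A \right)} = 2 a$
$F = 144$ ($F = \left(2 \cdot 4 + 4\right)^{2} = \left(8 + 4\right)^{2} = 12^{2} = 144$)
$c{\left(P,l \right)} = 0$
$82 c{\left(-10,F \right)} = 82 \cdot 0 = 0$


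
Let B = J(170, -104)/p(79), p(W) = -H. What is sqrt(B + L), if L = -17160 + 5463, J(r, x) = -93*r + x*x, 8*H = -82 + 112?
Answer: I*sqrt(2332185)/15 ≈ 101.81*I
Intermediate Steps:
H = 15/4 (H = (-82 + 112)/8 = (1/8)*30 = 15/4 ≈ 3.7500)
J(r, x) = x**2 - 93*r (J(r, x) = -93*r + x**2 = x**2 - 93*r)
p(W) = -15/4 (p(W) = -1*15/4 = -15/4)
B = 19976/15 (B = ((-104)**2 - 93*170)/(-15/4) = (10816 - 15810)*(-4/15) = -4994*(-4/15) = 19976/15 ≈ 1331.7)
L = -11697
sqrt(B + L) = sqrt(19976/15 - 11697) = sqrt(-155479/15) = I*sqrt(2332185)/15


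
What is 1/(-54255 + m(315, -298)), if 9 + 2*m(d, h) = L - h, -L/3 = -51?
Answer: -1/54034 ≈ -1.8507e-5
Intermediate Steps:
L = 153 (L = -3*(-51) = 153)
m(d, h) = 72 - h/2 (m(d, h) = -9/2 + (153 - h)/2 = -9/2 + (153/2 - h/2) = 72 - h/2)
1/(-54255 + m(315, -298)) = 1/(-54255 + (72 - ½*(-298))) = 1/(-54255 + (72 + 149)) = 1/(-54255 + 221) = 1/(-54034) = -1/54034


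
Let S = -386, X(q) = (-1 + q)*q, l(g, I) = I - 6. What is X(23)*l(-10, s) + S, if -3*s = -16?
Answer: -2170/3 ≈ -723.33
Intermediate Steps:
s = 16/3 (s = -⅓*(-16) = 16/3 ≈ 5.3333)
l(g, I) = -6 + I
X(q) = q*(-1 + q)
X(23)*l(-10, s) + S = (23*(-1 + 23))*(-6 + 16/3) - 386 = (23*22)*(-⅔) - 386 = 506*(-⅔) - 386 = -1012/3 - 386 = -2170/3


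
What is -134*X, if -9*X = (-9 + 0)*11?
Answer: -1474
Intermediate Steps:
X = 11 (X = -(-9 + 0)*11/9 = -(-1)*11 = -1/9*(-99) = 11)
-134*X = -134*11 = -1474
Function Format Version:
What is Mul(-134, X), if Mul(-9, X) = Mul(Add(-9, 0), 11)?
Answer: -1474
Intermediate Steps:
X = 11 (X = Mul(Rational(-1, 9), Mul(Add(-9, 0), 11)) = Mul(Rational(-1, 9), Mul(-9, 11)) = Mul(Rational(-1, 9), -99) = 11)
Mul(-134, X) = Mul(-134, 11) = -1474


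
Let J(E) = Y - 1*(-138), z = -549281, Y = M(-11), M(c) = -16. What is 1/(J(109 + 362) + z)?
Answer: -1/549159 ≈ -1.8210e-6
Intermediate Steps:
Y = -16
J(E) = 122 (J(E) = -16 - 1*(-138) = -16 + 138 = 122)
1/(J(109 + 362) + z) = 1/(122 - 549281) = 1/(-549159) = -1/549159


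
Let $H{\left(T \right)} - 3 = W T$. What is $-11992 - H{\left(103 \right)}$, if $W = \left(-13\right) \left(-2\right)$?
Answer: $-14673$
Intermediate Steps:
$W = 26$
$H{\left(T \right)} = 3 + 26 T$
$-11992 - H{\left(103 \right)} = -11992 - \left(3 + 26 \cdot 103\right) = -11992 - \left(3 + 2678\right) = -11992 - 2681 = -14673$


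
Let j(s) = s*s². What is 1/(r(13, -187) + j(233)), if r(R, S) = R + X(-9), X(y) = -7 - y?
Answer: 1/12649352 ≈ 7.9055e-8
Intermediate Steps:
r(R, S) = 2 + R (r(R, S) = R + (-7 - 1*(-9)) = R + (-7 + 9) = R + 2 = 2 + R)
j(s) = s³
1/(r(13, -187) + j(233)) = 1/((2 + 13) + 233³) = 1/(15 + 12649337) = 1/12649352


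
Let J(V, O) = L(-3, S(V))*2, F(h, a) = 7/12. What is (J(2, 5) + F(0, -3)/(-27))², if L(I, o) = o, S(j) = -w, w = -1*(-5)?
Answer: 10543009/104976 ≈ 100.43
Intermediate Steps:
w = 5
S(j) = -5 (S(j) = -1*5 = -5)
F(h, a) = 7/12 (F(h, a) = 7*(1/12) = 7/12)
J(V, O) = -10 (J(V, O) = -5*2 = -10)
(J(2, 5) + F(0, -3)/(-27))² = (-10 + (7/12)/(-27))² = (-10 + (7/12)*(-1/27))² = (-10 - 7/324)² = (-3247/324)² = 10543009/104976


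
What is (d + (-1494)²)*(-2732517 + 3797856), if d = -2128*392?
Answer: 1489194774540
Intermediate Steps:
d = -834176
(d + (-1494)²)*(-2732517 + 3797856) = (-834176 + (-1494)²)*(-2732517 + 3797856) = (-834176 + 2232036)*1065339 = 1397860*1065339 = 1489194774540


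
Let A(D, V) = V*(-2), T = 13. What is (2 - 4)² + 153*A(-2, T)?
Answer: -3974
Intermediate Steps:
A(D, V) = -2*V
(2 - 4)² + 153*A(-2, T) = (2 - 4)² + 153*(-2*13) = (-2)² + 153*(-26) = 4 - 3978 = -3974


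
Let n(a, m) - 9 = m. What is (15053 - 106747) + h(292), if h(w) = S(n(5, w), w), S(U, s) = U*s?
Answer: -3802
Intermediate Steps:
n(a, m) = 9 + m
h(w) = w*(9 + w) (h(w) = (9 + w)*w = w*(9 + w))
(15053 - 106747) + h(292) = (15053 - 106747) + 292*(9 + 292) = -91694 + 292*301 = -91694 + 87892 = -3802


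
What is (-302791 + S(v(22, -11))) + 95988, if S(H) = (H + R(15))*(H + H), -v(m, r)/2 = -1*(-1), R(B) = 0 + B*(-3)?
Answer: -206615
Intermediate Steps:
R(B) = -3*B (R(B) = 0 - 3*B = -3*B)
v(m, r) = -2 (v(m, r) = -(-2)*(-1) = -2*1 = -2)
S(H) = 2*H*(-45 + H) (S(H) = (H - 3*15)*(H + H) = (H - 45)*(2*H) = (-45 + H)*(2*H) = 2*H*(-45 + H))
(-302791 + S(v(22, -11))) + 95988 = (-302791 + 2*(-2)*(-45 - 2)) + 95988 = (-302791 + 2*(-2)*(-47)) + 95988 = (-302791 + 188) + 95988 = -302603 + 95988 = -206615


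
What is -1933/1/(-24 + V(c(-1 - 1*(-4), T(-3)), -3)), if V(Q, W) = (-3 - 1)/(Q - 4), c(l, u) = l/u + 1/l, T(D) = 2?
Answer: 556704/13 ≈ 42823.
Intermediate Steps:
c(l, u) = 1/l + l/u (c(l, u) = l/u + 1/l = 1/l + l/u)
V(Q, W) = -4/(-4 + Q)
-1933/1/(-24 + V(c(-1 - 1*(-4), T(-3)), -3)) = -1933/1/(-24 - 4/(-4 + (1/(-1 - 1*(-4)) + (-1 - 1*(-4))/2))) = -1933/1/(-24 - 4/(-4 + (1/(-1 + 4) + (-1 + 4)*(½)))) = -1933/1/(-24 - 4/(-4 + (1/3 + 3*(½)))) = -1933/1/(-24 - 4/(-4 + (⅓ + 3/2))) = -1933/1/(-24 - 4/(-4 + 11/6)) = -1933/1/(-24 - 4/(-13/6)) = -1933/1/(-24 - 4*(-6/13)) = -1933/1/(-24 + 24/13) = -1933/1/(-288/13) = -1933/(-13/288) = -288/13*(-1933) = 556704/13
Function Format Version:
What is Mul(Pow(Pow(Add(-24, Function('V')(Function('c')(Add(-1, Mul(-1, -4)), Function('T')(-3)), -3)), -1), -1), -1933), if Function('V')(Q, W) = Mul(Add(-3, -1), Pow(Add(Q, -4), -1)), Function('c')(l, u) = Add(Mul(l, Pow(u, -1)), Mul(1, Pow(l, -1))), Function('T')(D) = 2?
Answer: Rational(556704, 13) ≈ 42823.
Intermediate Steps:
Function('c')(l, u) = Add(Pow(l, -1), Mul(l, Pow(u, -1))) (Function('c')(l, u) = Add(Mul(l, Pow(u, -1)), Pow(l, -1)) = Add(Pow(l, -1), Mul(l, Pow(u, -1))))
Function('V')(Q, W) = Mul(-4, Pow(Add(-4, Q), -1))
Mul(Pow(Pow(Add(-24, Function('V')(Function('c')(Add(-1, Mul(-1, -4)), Function('T')(-3)), -3)), -1), -1), -1933) = Mul(Pow(Pow(Add(-24, Mul(-4, Pow(Add(-4, Add(Pow(Add(-1, Mul(-1, -4)), -1), Mul(Add(-1, Mul(-1, -4)), Pow(2, -1)))), -1))), -1), -1), -1933) = Mul(Pow(Pow(Add(-24, Mul(-4, Pow(Add(-4, Add(Pow(Add(-1, 4), -1), Mul(Add(-1, 4), Rational(1, 2)))), -1))), -1), -1), -1933) = Mul(Pow(Pow(Add(-24, Mul(-4, Pow(Add(-4, Add(Pow(3, -1), Mul(3, Rational(1, 2)))), -1))), -1), -1), -1933) = Mul(Pow(Pow(Add(-24, Mul(-4, Pow(Add(-4, Add(Rational(1, 3), Rational(3, 2))), -1))), -1), -1), -1933) = Mul(Pow(Pow(Add(-24, Mul(-4, Pow(Add(-4, Rational(11, 6)), -1))), -1), -1), -1933) = Mul(Pow(Pow(Add(-24, Mul(-4, Pow(Rational(-13, 6), -1))), -1), -1), -1933) = Mul(Pow(Pow(Add(-24, Mul(-4, Rational(-6, 13))), -1), -1), -1933) = Mul(Pow(Pow(Add(-24, Rational(24, 13)), -1), -1), -1933) = Mul(Pow(Pow(Rational(-288, 13), -1), -1), -1933) = Mul(Pow(Rational(-13, 288), -1), -1933) = Mul(Rational(-288, 13), -1933) = Rational(556704, 13)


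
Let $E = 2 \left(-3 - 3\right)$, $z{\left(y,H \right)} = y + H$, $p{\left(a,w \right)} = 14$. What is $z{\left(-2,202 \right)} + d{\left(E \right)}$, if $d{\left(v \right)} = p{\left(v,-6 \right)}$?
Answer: $214$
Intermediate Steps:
$z{\left(y,H \right)} = H + y$
$E = -12$ ($E = 2 \left(-6\right) = -12$)
$d{\left(v \right)} = 14$
$z{\left(-2,202 \right)} + d{\left(E \right)} = \left(202 - 2\right) + 14 = 200 + 14 = 214$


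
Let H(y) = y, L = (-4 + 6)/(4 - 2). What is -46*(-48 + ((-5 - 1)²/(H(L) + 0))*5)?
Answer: -6072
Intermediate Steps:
L = 1 (L = 2/2 = 2*(½) = 1)
-46*(-48 + ((-5 - 1)²/(H(L) + 0))*5) = -46*(-48 + ((-5 - 1)²/(1 + 0))*5) = -46*(-48 + ((-6)²/1)*5) = -46*(-48 + (36*1)*5) = -46*(-48 + 36*5) = -46*(-48 + 180) = -46*132 = -6072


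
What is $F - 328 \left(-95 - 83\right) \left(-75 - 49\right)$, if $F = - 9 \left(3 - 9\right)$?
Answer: $-7239562$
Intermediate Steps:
$F = 54$ ($F = \left(-9\right) \left(-6\right) = 54$)
$F - 328 \left(-95 - 83\right) \left(-75 - 49\right) = 54 - 328 \left(-95 - 83\right) \left(-75 - 49\right) = 54 - 328 \left(\left(-178\right) \left(-124\right)\right) = 54 - 7239616 = -7239562$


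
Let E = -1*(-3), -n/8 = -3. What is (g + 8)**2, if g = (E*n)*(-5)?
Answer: 123904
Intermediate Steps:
n = 24 (n = -8*(-3) = 24)
E = 3
g = -360 (g = (3*24)*(-5) = 72*(-5) = -360)
(g + 8)**2 = (-360 + 8)**2 = (-352)**2 = 123904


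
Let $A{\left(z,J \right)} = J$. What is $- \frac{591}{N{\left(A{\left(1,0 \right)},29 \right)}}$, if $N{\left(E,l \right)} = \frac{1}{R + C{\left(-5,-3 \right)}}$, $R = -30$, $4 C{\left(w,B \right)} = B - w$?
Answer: $\frac{34869}{2} \approx 17435.0$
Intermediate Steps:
$C{\left(w,B \right)} = - \frac{w}{4} + \frac{B}{4}$ ($C{\left(w,B \right)} = \frac{B - w}{4} = - \frac{w}{4} + \frac{B}{4}$)
$N{\left(E,l \right)} = - \frac{2}{59}$ ($N{\left(E,l \right)} = \frac{1}{-30 + \left(\left(- \frac{1}{4}\right) \left(-5\right) + \frac{1}{4} \left(-3\right)\right)} = \frac{1}{-30 + \left(\frac{5}{4} - \frac{3}{4}\right)} = \frac{1}{-30 + \frac{1}{2}} = \frac{1}{- \frac{59}{2}} = - \frac{2}{59}$)
$- \frac{591}{N{\left(A{\left(1,0 \right)},29 \right)}} = - \frac{591}{- \frac{2}{59}} = \left(-591\right) \left(- \frac{59}{2}\right) = \frac{34869}{2}$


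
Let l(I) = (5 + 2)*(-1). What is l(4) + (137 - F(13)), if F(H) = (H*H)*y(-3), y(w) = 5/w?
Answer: 1235/3 ≈ 411.67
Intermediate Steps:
F(H) = -5*H**2/3 (F(H) = (H*H)*(5/(-3)) = H**2*(5*(-1/3)) = H**2*(-5/3) = -5*H**2/3)
l(I) = -7 (l(I) = 7*(-1) = -7)
l(4) + (137 - F(13)) = -7 + (137 - (-5)*13**2/3) = -7 + (137 - (-5)*169/3) = -7 + (137 - 1*(-845/3)) = -7 + (137 + 845/3) = -7 + 1256/3 = 1235/3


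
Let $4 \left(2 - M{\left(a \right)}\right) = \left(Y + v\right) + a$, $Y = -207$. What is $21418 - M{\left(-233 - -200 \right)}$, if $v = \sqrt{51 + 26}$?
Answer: $21356 + \frac{\sqrt{77}}{4} \approx 21358.0$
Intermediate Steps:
$v = \sqrt{77} \approx 8.775$
$M{\left(a \right)} = \frac{215}{4} - \frac{a}{4} - \frac{\sqrt{77}}{4}$ ($M{\left(a \right)} = 2 - \frac{\left(-207 + \sqrt{77}\right) + a}{4} = 2 - \frac{-207 + a + \sqrt{77}}{4} = 2 - \left(- \frac{207}{4} + \frac{a}{4} + \frac{\sqrt{77}}{4}\right) = \frac{215}{4} - \frac{a}{4} - \frac{\sqrt{77}}{4}$)
$21418 - M{\left(-233 - -200 \right)} = 21418 - \left(\frac{215}{4} - \frac{-233 - -200}{4} - \frac{\sqrt{77}}{4}\right) = 21418 - \left(\frac{215}{4} - \frac{-233 + 200}{4} - \frac{\sqrt{77}}{4}\right) = 21418 - \left(\frac{215}{4} - - \frac{33}{4} - \frac{\sqrt{77}}{4}\right) = 21418 - \left(\frac{215}{4} + \frac{33}{4} - \frac{\sqrt{77}}{4}\right) = 21418 - \left(62 - \frac{\sqrt{77}}{4}\right) = 21356 + \frac{\sqrt{77}}{4}$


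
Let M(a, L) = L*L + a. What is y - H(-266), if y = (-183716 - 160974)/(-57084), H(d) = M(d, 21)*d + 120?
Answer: 1325377405/28542 ≈ 46436.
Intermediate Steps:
M(a, L) = a + L² (M(a, L) = L² + a = a + L²)
H(d) = 120 + d*(441 + d) (H(d) = (d + 21²)*d + 120 = (d + 441)*d + 120 = (441 + d)*d + 120 = d*(441 + d) + 120 = 120 + d*(441 + d))
y = 172345/28542 (y = -344690*(-1/57084) = 172345/28542 ≈ 6.0383)
y - H(-266) = 172345/28542 - (120 - 266*(441 - 266)) = 172345/28542 - (120 - 266*175) = 172345/28542 - (120 - 46550) = 172345/28542 - 1*(-46430) = 172345/28542 + 46430 = 1325377405/28542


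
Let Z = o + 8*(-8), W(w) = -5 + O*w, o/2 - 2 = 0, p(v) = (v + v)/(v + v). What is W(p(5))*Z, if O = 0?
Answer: 300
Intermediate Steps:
p(v) = 1 (p(v) = (2*v)/((2*v)) = (2*v)*(1/(2*v)) = 1)
o = 4 (o = 4 + 2*0 = 4 + 0 = 4)
W(w) = -5 (W(w) = -5 + 0*w = -5 + 0 = -5)
Z = -60 (Z = 4 + 8*(-8) = 4 - 64 = -60)
W(p(5))*Z = -5*(-60) = 300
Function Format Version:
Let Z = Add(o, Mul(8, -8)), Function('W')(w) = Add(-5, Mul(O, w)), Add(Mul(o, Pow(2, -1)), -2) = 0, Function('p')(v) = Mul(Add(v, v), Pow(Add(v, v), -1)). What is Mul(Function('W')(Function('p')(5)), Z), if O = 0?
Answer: 300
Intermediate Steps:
Function('p')(v) = 1 (Function('p')(v) = Mul(Mul(2, v), Pow(Mul(2, v), -1)) = Mul(Mul(2, v), Mul(Rational(1, 2), Pow(v, -1))) = 1)
o = 4 (o = Add(4, Mul(2, 0)) = Add(4, 0) = 4)
Function('W')(w) = -5 (Function('W')(w) = Add(-5, Mul(0, w)) = Add(-5, 0) = -5)
Z = -60 (Z = Add(4, Mul(8, -8)) = Add(4, -64) = -60)
Mul(Function('W')(Function('p')(5)), Z) = Mul(-5, -60) = 300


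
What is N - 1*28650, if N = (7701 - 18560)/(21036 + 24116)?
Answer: -1293615659/45152 ≈ -28650.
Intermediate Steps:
N = -10859/45152 ≈ -0.24050
N - 1*28650 = -10859/45152 - 1*28650 = -10859/45152 - 28650 = -1293615659/45152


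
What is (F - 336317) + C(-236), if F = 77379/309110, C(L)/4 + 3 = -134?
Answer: -104128262771/309110 ≈ -3.3686e+5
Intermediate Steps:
C(L) = -548 (C(L) = -12 + 4*(-134) = -12 - 536 = -548)
F = 77379/309110 (F = 77379*(1/309110) = 77379/309110 ≈ 0.25033)
(F - 336317) + C(-236) = (77379/309110 - 336317) - 548 = -103958870491/309110 - 548 = -104128262771/309110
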